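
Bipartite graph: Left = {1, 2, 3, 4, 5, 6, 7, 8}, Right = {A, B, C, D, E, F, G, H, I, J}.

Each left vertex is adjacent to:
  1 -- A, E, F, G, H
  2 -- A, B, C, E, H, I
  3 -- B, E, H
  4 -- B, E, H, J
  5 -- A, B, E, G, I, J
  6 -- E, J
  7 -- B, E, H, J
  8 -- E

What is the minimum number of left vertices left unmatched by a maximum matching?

A valid assignment of size 7: 1→G, 2→A, 3→B, 4→H, 5→I, 6→J, 7→E.
The set {3, 4, 6, 7, 8} has only 4 neighbours ({B, E, H, J}), so by Hall's theorem at most 7 of the 8 left vertices can be matched.
That matches 7 of the 8, leaving 1 unmatched; no matching can do better.

1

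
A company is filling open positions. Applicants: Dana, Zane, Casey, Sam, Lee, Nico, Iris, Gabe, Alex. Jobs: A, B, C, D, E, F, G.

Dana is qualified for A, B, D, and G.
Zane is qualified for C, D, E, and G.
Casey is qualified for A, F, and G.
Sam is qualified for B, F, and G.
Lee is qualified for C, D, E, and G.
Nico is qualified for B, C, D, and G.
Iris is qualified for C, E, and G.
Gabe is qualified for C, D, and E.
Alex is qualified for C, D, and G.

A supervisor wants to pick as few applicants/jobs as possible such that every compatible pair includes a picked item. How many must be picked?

7

A maximum matching has 7 edges (e.g. Dana–B, Zane–D, Casey–A, Sam–F, Lee–C, Nico–G, Iris–E).
By König's theorem the minimum vertex cover has the same size. One such cover is {A, B, C, D, E, F, G}.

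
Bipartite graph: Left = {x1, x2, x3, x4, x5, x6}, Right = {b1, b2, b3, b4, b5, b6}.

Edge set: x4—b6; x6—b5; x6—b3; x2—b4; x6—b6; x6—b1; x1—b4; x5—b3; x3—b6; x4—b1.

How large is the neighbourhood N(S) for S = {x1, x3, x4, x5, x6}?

The union of neighbours of {x1, x3, x4, x5, x6} is {b1, b3, b4, b5, b6}, which has 5 elements.
Since |N(S)| = 5 ≥ |S| = 5, Hall's condition holds for this subset.

5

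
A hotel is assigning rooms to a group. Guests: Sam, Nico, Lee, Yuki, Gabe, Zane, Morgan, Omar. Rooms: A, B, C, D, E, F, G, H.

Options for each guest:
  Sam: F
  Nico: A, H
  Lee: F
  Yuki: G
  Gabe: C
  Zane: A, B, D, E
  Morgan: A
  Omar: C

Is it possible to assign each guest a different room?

The set {Sam, Lee, Gabe, Omar} has only 2 neighbours ({C, F}), so by Hall's theorem at most 6 of the 8 guests can be matched.
Hence no matching covers every guest.

No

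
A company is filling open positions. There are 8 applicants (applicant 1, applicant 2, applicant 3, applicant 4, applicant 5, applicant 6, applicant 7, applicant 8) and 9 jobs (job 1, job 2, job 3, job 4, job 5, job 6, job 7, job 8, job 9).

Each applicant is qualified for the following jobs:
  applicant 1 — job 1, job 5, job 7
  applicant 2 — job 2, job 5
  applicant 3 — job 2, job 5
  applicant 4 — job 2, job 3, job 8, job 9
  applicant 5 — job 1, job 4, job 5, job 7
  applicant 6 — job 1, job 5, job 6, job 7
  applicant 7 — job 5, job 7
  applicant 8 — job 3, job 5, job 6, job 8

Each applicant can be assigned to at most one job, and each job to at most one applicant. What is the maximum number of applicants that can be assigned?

8

For example, pair applicant 1→job 1, applicant 2→job 5, applicant 3→job 2, applicant 4→job 9, applicant 5→job 4, applicant 6→job 6, applicant 7→job 7, applicant 8→job 3.
This saturates every applicant, so 8 is the maximum.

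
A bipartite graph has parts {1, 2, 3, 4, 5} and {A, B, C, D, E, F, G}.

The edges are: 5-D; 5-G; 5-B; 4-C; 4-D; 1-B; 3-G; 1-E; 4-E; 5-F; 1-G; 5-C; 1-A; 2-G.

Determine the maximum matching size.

A valid assignment of size 4: 1–E, 2–G, 4–C, 5–B.
The set {2, 3} has only 1 neighbour ({G}), so by Hall's theorem at most 4 of the 5 left vertices can be matched.

4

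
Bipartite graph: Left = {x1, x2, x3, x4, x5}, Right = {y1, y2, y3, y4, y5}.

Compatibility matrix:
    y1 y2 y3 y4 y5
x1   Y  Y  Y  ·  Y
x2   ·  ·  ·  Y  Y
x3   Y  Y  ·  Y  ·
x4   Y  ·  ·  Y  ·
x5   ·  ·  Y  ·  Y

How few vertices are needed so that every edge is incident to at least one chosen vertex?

The 5 edges x1–y1, x2–y5, x3–y2, x4–y4, x5–y3 form a matching, so any vertex cover needs at least 5 vertices (one per matched edge).
Conversely {x1, x2, x3, x4, x5} meets every edge and has exactly 5 vertices, so 5 is optimal.

5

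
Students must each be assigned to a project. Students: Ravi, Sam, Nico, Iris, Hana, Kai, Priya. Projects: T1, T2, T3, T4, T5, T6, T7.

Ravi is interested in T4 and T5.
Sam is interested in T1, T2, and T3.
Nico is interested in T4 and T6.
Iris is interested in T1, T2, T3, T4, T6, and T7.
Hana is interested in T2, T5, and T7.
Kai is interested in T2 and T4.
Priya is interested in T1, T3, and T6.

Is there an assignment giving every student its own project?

A valid assignment of size 7: Ravi→T5, Sam→T1, Nico→T4, Iris→T3, Hana→T7, Kai→T2, Priya→T6.
Every student is matched, so this is a perfect matching.

Yes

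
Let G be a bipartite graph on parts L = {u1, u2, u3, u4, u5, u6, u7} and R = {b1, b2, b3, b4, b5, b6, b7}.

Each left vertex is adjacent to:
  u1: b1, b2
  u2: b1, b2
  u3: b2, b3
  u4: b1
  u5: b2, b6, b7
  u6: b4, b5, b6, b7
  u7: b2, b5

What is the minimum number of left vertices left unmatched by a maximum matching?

1

For example, pair u1→b1, u2→b2, u3→b3, u5→b7, u6→b6, u7→b5.
The set {u1, u2, u4} has only 2 neighbours ({b1, b2}), so by Hall's theorem at most 6 of the 7 left vertices can be matched.
That matches 6 of the 7, leaving 1 unmatched; no matching can do better.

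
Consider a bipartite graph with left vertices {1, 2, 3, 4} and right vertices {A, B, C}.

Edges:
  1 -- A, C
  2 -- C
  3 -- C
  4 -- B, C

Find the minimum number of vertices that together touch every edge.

3

{1, 4, C} is a vertex cover of size 3: every edge has an endpoint in this set.
No smaller cover exists because 1–A, 2–C, 4–B is a matching of size 3, and a cover must include an endpoint of each of these disjoint edges (König's theorem).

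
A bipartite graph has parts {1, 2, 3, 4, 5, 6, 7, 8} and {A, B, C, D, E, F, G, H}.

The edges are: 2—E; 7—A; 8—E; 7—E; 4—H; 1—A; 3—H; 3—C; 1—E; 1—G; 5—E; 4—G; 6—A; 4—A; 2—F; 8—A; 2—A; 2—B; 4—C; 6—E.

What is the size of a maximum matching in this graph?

6

One maximum matching: 1–G, 2–B, 3–H, 4–C, 5–E, 6–A.
The set {5, 6, 7, 8} has only 2 neighbours ({A, E}), so by Hall's theorem at most 6 of the 8 left vertices can be matched.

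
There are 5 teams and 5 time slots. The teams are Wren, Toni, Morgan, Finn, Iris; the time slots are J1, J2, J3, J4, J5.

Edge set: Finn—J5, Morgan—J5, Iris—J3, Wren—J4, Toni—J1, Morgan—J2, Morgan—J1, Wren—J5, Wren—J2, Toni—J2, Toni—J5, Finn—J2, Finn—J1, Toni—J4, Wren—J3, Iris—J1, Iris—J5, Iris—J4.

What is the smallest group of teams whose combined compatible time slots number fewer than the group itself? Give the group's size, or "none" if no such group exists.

A matching saturating every team exists, for instance Wren→J5, Toni→J4, Morgan→J2, Finn→J1, Iris→J3.
By Hall's marriage theorem, this means |N(S)| ≥ |S| for every subset S, so no violating subset exists.

none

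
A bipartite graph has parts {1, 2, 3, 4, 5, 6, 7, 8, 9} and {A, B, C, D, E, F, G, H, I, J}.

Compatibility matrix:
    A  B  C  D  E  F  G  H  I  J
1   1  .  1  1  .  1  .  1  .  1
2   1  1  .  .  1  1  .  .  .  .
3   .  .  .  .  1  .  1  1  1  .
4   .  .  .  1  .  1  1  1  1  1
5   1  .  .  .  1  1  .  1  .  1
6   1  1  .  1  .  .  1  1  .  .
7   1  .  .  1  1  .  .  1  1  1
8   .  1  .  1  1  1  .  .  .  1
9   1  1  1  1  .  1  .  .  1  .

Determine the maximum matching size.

A valid assignment of size 9: 1-C, 2-B, 3-G, 4-D, 5-F, 6-H, 7-J, 8-E, 9-A.
All 9 left vertices are matched, so no larger matching exists.

9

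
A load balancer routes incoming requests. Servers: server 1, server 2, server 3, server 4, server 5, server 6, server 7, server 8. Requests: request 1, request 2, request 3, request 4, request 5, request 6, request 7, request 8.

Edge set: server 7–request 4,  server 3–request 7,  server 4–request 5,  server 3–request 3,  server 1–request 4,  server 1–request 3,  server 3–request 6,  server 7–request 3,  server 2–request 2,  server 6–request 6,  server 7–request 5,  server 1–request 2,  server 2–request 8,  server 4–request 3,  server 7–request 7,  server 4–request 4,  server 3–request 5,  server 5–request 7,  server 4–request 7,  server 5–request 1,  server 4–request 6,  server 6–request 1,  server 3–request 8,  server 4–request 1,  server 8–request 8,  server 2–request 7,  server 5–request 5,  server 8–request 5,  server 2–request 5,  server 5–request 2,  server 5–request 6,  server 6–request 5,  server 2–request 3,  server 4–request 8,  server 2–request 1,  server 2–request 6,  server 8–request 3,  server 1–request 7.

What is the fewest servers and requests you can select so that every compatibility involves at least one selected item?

8

{server 1, server 2, server 3, server 4, server 5, server 6, server 7, server 8} is a vertex cover of size 8: every edge has an endpoint in this set.
No smaller cover exists because server 1–request 3, server 2–request 2, server 3–request 8, server 4–request 7, server 5–request 1, server 6–request 6, server 7–request 4, server 8–request 5 is a matching of size 8, and a cover must include an endpoint of each of these disjoint edges (König's theorem).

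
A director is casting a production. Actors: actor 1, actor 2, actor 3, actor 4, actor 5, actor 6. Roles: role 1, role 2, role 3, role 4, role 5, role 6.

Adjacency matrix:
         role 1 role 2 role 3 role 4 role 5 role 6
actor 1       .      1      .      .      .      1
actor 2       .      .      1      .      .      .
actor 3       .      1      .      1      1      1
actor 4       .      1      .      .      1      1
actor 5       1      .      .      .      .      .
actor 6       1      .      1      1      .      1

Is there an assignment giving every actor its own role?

One maximum matching: actor 1-role 2, actor 2-role 3, actor 3-role 4, actor 4-role 5, actor 5-role 1, actor 6-role 6.
Every actor is matched, so this is a perfect matching.

Yes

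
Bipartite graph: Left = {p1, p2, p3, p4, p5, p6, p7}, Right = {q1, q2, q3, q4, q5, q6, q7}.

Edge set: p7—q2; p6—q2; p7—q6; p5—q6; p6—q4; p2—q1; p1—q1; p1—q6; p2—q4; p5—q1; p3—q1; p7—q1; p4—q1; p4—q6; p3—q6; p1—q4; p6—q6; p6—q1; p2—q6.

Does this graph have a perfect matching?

No

The set {p1, p2, p3, p4, p5, p6, p7} has only 4 neighbours ({q1, q2, q4, q6}), so by Hall's theorem at most 4 of the 7 left vertices can be matched.
Hence no matching covers every left vertex.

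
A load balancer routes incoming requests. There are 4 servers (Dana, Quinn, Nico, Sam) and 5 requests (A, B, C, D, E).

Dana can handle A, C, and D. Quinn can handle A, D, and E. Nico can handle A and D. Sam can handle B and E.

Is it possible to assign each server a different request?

Yes

One maximum matching: Dana–C, Quinn–E, Nico–D, Sam–B.
Every server is matched, so this matching saturates all of them.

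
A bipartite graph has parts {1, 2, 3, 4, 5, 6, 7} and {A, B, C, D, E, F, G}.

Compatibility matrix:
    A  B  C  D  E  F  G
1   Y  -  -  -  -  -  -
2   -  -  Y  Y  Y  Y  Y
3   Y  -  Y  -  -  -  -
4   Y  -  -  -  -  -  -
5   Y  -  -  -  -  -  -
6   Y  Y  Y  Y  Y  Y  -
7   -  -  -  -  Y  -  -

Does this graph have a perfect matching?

No

The set {1, 4, 5} has only 1 neighbour ({A}), so by Hall's theorem at most 5 of the 7 left vertices can be matched.
Hence no matching covers every left vertex.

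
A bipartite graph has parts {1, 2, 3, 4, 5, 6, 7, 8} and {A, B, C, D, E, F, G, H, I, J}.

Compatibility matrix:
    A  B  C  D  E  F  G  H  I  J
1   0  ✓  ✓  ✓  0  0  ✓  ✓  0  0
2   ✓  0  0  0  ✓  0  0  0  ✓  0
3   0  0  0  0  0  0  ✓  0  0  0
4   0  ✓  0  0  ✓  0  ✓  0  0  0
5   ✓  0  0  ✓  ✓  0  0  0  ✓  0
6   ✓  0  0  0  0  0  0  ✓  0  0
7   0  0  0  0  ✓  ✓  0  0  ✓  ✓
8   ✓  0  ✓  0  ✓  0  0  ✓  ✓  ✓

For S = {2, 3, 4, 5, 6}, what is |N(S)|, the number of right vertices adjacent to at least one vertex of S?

7

The union of neighbours of {2, 3, 4, 5, 6} is {A, B, D, E, G, H, I}, which has 7 elements.
Since |N(S)| = 7 ≥ |S| = 5, Hall's condition holds for this subset.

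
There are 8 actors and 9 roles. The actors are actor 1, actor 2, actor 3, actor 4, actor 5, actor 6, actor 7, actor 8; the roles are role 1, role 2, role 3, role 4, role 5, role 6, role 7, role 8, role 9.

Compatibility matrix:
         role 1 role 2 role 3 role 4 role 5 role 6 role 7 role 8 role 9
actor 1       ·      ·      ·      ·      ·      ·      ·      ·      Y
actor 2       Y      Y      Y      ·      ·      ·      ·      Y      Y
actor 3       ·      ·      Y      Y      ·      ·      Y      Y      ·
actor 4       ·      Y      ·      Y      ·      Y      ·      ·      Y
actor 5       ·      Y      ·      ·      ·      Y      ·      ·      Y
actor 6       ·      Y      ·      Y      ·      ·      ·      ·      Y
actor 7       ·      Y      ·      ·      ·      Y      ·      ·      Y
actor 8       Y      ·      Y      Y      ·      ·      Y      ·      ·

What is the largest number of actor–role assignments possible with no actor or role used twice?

7

One maximum matching: actor 1-role 9, actor 2-role 1, actor 3-role 8, actor 4-role 4, actor 5-role 6, actor 6-role 2, actor 8-role 3.
The set {actor 1, actor 4, actor 5, actor 6, actor 7} has only 4 neighbours ({role 2, role 4, role 6, role 9}), so by Hall's theorem at most 7 of the 8 actors can be matched.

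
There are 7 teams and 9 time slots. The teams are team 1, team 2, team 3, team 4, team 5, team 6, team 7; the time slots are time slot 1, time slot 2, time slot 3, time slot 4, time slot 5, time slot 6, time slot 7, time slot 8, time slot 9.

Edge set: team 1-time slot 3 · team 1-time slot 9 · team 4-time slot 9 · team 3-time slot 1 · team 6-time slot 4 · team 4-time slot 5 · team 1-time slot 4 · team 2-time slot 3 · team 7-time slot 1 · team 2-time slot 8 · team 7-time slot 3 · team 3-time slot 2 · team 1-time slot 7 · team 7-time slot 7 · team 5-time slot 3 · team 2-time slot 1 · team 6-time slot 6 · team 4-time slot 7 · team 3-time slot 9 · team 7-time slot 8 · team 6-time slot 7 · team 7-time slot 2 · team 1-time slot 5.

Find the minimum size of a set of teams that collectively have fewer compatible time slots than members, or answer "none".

A matching saturating every team exists, for instance team 1→time slot 5, team 2→time slot 1, team 3→time slot 2, team 4→time slot 7, team 5→time slot 3, team 6→time slot 4, team 7→time slot 8.
By Hall's marriage theorem, this means |N(S)| ≥ |S| for every subset S, so no violating subset exists.

none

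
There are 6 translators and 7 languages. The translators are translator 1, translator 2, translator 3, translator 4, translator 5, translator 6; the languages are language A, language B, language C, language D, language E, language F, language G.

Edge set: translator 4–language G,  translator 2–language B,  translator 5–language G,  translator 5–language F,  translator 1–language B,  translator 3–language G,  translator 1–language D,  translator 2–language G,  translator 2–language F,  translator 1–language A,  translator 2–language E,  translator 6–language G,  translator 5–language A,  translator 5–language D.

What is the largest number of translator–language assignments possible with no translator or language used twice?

4

One maximum matching: translator 1-language A, translator 2-language B, translator 3-language G, translator 5-language F.
The set {translator 3, translator 4, translator 6} has only 1 neighbour ({language G}), so by Hall's theorem at most 4 of the 6 translators can be matched.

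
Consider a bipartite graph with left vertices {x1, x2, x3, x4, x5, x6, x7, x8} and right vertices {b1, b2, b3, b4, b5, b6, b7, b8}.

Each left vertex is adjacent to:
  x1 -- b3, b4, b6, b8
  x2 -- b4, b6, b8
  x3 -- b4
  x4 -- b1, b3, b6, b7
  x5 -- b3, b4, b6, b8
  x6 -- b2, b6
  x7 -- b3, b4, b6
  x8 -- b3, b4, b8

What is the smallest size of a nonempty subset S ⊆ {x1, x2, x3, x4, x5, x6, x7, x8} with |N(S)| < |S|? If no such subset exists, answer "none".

5

Take S = {x1, x2, x3, x5, x7}. Its neighbourhood is {b3, b4, b6, b8}, so |N(S)| = 4 < |S| = 5.
Every subset of size less than 5 has at least as many neighbours as members, so 5 is the minimum.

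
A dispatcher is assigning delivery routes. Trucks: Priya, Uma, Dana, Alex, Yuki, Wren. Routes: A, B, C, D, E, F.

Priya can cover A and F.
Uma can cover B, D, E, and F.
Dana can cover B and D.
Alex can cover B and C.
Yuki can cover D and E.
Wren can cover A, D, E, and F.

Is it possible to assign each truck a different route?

For example, pair Priya–A, Uma–F, Dana–B, Alex–C, Yuki–D, Wren–E.
All 6 trucks are covered.

Yes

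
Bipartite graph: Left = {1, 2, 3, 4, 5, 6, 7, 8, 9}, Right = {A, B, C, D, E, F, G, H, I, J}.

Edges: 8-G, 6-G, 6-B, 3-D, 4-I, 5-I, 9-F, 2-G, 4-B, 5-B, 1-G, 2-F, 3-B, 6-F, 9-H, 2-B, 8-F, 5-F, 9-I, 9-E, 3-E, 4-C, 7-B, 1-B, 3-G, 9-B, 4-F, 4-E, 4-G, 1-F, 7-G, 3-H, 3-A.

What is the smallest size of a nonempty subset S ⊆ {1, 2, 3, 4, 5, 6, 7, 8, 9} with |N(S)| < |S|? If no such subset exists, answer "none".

4

Take S = {1, 2, 6, 7}. Its neighbourhood is {B, F, G}, so |N(S)| = 3 < |S| = 4.
Every subset of size less than 4 has at least as many neighbours as members, so 4 is the minimum.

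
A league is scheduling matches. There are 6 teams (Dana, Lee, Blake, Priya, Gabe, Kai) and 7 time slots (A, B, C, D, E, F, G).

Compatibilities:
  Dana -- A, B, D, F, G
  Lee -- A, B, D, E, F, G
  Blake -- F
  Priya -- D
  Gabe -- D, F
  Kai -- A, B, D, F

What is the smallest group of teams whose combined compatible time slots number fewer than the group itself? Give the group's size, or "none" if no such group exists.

3

Take S = {Blake, Priya, Gabe}. Its neighbourhood is {D, F}, so |N(S)| = 2 < |S| = 3.
Every subset of size less than 3 has at least as many neighbours as members, so 3 is the minimum.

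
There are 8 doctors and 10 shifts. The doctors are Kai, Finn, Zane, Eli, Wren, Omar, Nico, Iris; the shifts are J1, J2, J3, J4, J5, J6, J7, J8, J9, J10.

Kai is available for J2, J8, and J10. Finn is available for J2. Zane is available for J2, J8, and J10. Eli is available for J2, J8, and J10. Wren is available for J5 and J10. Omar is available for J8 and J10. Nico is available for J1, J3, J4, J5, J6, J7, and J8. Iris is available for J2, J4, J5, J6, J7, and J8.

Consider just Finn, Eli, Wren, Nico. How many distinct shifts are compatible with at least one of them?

9

The union of neighbours of {Finn, Eli, Wren, Nico} is {J1, J2, J3, J4, J5, J6, J7, J8, J10}, which has 9 elements.
Since |N(S)| = 9 ≥ |S| = 4, Hall's condition holds for this subset.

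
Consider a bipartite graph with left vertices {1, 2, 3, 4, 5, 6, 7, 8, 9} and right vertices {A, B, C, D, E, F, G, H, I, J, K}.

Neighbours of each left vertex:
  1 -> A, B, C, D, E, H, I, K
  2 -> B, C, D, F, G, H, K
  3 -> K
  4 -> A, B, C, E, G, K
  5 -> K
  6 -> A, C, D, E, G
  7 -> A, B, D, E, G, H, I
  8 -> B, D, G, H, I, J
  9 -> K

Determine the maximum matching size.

One maximum matching: 1–H, 2–B, 3–K, 4–E, 6–A, 7–G, 8–J.
The set {3, 5, 9} has only 1 neighbour ({K}), so by Hall's theorem at most 7 of the 9 left vertices can be matched.

7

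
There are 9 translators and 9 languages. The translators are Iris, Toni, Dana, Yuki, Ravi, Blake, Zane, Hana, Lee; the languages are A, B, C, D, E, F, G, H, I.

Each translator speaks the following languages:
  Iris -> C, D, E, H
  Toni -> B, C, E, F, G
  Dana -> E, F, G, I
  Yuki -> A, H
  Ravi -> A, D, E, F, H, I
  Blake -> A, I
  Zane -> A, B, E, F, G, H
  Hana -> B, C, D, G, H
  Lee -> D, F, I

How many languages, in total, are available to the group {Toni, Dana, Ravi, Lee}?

The union of neighbours of {Toni, Dana, Ravi, Lee} is {A, B, C, D, E, F, G, H, I}, which has 9 elements.
Since |N(S)| = 9 ≥ |S| = 4, Hall's condition holds for this subset.

9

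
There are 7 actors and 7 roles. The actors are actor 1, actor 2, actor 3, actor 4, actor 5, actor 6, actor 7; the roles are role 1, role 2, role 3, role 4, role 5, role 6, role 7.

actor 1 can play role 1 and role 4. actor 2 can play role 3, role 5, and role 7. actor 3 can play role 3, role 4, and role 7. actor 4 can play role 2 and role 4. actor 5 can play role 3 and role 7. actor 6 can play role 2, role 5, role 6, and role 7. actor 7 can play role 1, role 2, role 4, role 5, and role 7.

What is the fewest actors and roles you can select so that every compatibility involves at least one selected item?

The 7 edges actor 1–role 1, actor 2–role 5, actor 3–role 4, actor 4–role 2, actor 5–role 3, actor 6–role 6, actor 7–role 7 form a matching, so any vertex cover needs at least 7 vertices (one per matched edge).
Conversely {actor 1, actor 2, actor 3, actor 4, actor 5, actor 6, actor 7} meets every edge and has exactly 7 vertices, so 7 is optimal.

7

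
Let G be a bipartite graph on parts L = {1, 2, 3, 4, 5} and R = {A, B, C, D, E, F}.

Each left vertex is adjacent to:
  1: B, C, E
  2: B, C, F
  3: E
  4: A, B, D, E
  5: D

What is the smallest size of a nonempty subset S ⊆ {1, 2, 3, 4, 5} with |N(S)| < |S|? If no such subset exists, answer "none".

none

A matching saturating every left vertex exists, for instance 1→C, 2→F, 3→E, 4→B, 5→D.
By Hall's marriage theorem, this means |N(S)| ≥ |S| for every subset S, so no violating subset exists.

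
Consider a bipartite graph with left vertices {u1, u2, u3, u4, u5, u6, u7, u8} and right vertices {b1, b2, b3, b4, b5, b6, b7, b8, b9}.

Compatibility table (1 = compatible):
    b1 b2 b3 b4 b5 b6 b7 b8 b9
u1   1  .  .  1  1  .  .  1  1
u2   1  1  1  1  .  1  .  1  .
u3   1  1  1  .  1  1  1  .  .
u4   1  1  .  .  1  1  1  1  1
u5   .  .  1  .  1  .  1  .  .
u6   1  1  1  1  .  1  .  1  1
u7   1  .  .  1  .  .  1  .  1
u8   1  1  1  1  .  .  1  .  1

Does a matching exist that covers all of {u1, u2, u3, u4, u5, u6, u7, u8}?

For example, pair u1–b1, u2–b8, u3–b5, u4–b6, u5–b3, u6–b2, u7–b4, u8–b7.
All 8 left vertices are covered.

Yes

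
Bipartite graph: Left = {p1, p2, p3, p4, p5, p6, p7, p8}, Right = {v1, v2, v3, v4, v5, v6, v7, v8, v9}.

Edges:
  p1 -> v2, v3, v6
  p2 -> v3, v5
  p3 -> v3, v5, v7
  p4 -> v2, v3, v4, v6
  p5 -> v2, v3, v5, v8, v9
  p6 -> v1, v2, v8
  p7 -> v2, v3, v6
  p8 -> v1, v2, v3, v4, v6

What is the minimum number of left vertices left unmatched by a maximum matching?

For example, pair p1-v2, p2-v5, p3-v7, p4-v4, p5-v9, p6-v1, p7-v6, p8-v3.
All 8 left vertices are matched, so no larger matching exists.
That matches 8 of the 8, leaving 0 unmatched; no matching can do better.

0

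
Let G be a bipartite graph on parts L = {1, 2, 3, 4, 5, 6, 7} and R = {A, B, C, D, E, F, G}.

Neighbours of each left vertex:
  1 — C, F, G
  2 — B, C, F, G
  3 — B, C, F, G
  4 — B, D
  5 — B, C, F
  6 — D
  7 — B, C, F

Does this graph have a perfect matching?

The set {1, 2, 3, 4, 5, 6, 7} has only 5 neighbours ({B, C, D, F, G}), so by Hall's theorem at most 5 of the 7 left vertices can be matched.
Hence no matching covers every left vertex.

No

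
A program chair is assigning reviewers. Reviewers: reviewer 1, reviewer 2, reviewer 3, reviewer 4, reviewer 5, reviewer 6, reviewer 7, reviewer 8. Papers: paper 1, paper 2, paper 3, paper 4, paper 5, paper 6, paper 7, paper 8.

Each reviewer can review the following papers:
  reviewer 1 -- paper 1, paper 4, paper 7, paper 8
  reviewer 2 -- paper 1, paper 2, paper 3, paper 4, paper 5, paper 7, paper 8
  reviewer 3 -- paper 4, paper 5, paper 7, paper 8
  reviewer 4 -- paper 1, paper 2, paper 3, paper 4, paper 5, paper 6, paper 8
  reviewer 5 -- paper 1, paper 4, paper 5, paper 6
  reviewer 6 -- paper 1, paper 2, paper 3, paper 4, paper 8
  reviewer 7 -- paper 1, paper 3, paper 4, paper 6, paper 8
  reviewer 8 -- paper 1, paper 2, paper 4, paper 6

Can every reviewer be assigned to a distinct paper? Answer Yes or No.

One maximum matching: reviewer 1-paper 7, reviewer 2-paper 3, reviewer 3-paper 8, reviewer 4-paper 5, reviewer 5-paper 1, reviewer 6-paper 2, reviewer 7-paper 4, reviewer 8-paper 6.
All 8 reviewers are covered.

Yes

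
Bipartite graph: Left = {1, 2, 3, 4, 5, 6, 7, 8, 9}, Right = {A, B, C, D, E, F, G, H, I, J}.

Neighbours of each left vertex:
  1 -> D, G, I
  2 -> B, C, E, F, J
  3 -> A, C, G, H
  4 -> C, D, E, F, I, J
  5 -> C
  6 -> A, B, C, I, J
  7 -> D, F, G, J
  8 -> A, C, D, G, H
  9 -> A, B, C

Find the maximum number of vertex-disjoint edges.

9

One maximum matching: 1-G, 2-J, 3-H, 4-E, 5-C, 6-I, 7-D, 8-A, 9-B.
This saturates every left vertex, so 9 is the maximum.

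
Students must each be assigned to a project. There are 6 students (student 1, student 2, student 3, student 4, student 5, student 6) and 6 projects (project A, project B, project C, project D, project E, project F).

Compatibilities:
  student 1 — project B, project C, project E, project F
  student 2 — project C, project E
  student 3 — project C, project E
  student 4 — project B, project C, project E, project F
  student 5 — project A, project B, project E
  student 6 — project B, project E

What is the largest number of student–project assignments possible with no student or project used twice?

5

One maximum matching: student 1→project F, student 2→project C, student 3→project E, student 4→project B, student 5→project A.
The set {student 1, student 2, student 3, student 4, student 6} has only 4 neighbours ({project B, project C, project E, project F}), so by Hall's theorem at most 5 of the 6 students can be matched.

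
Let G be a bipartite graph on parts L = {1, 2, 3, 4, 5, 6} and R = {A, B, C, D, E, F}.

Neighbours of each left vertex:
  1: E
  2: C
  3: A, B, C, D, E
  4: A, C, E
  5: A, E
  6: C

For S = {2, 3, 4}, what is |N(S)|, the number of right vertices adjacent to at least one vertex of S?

5

The union of neighbours of {2, 3, 4} is {A, B, C, D, E}, which has 5 elements.
Since |N(S)| = 5 ≥ |S| = 3, Hall's condition holds for this subset.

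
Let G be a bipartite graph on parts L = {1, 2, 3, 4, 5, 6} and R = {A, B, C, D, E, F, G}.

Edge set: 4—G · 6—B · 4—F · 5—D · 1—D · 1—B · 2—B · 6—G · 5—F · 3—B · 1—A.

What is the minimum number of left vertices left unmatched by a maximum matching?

A valid assignment of size 5: 1–A, 2–B, 4–F, 5–D, 6–G.
The set {2, 3} has only 1 neighbour ({B}), so by Hall's theorem at most 5 of the 6 left vertices can be matched.
That matches 5 of the 6, leaving 1 unmatched; no matching can do better.

1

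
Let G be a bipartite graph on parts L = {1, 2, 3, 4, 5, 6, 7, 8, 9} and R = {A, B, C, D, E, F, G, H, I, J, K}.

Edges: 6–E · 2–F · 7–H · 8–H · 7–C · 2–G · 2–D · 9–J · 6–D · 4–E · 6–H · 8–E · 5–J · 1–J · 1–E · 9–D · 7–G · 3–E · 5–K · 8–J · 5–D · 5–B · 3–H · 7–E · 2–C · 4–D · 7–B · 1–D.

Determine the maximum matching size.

For example, pair 1–J, 2–F, 3–H, 4–D, 5–B, 6–E, 7–G.
The set {1, 3, 4, 6, 8, 9} has only 4 neighbours ({D, E, H, J}), so by Hall's theorem at most 7 of the 9 left vertices can be matched.

7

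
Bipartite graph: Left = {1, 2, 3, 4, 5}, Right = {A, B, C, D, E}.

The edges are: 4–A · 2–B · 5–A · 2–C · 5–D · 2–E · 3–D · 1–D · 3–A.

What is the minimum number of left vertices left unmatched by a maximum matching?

One maximum matching: 1-D, 2-B, 3-A.
The set {1, 3, 4, 5} has only 2 neighbours ({A, D}), so by Hall's theorem at most 3 of the 5 left vertices can be matched.
That matches 3 of the 5, leaving 2 unmatched; no matching can do better.

2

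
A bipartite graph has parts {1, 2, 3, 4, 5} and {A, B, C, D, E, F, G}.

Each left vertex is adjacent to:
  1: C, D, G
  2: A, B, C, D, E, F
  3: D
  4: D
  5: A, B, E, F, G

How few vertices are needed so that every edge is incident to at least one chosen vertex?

The 4 edges 1–C, 2–A, 3–D, 5–G form a matching, so any vertex cover needs at least 4 vertices (one per matched edge).
Conversely {1, 2, 5, D} meets every edge and has exactly 4 vertices, so 4 is optimal.

4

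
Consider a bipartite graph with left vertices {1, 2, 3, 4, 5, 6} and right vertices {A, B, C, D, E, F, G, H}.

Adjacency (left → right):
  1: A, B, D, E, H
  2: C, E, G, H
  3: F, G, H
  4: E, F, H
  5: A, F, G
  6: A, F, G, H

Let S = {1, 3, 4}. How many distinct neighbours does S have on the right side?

7

The union of neighbours of {1, 3, 4} is {A, B, D, E, F, G, H}, which has 7 elements.
Since |N(S)| = 7 ≥ |S| = 3, Hall's condition holds for this subset.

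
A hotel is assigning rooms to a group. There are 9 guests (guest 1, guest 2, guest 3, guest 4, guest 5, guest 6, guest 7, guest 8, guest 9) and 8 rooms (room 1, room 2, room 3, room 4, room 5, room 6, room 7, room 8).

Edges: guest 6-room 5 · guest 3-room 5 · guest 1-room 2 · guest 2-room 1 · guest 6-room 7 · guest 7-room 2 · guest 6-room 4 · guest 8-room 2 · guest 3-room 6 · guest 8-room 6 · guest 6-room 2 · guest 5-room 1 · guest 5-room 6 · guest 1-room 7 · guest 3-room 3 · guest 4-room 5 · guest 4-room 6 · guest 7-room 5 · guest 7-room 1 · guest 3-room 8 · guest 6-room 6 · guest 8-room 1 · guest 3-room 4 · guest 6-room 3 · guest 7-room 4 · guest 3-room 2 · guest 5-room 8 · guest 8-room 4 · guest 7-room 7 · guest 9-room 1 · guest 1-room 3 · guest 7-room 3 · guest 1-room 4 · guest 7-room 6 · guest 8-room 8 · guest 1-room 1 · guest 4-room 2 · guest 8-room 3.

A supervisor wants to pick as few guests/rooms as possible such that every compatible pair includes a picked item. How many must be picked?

8

A maximum matching has 8 edges (e.g. guest 1–room 7, guest 2–room 1, guest 3–room 3, guest 4–room 5, guest 5–room 6, guest 6–room 4, guest 7–room 2, guest 8–room 8).
By König's theorem the minimum vertex cover has the same size. One such cover is {guest 1, guest 3, guest 4, guest 5, guest 6, guest 7, guest 8, room 1}.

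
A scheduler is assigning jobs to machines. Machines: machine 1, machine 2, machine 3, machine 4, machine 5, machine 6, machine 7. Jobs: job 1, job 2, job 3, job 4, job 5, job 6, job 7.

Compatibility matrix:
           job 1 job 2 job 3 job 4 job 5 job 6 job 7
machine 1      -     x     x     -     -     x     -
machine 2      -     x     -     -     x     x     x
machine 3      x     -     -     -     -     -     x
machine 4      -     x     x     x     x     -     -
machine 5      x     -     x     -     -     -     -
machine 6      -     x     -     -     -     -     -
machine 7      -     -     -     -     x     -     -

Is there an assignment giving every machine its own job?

A valid assignment of size 7: machine 1→job 3, machine 2→job 6, machine 3→job 7, machine 4→job 4, machine 5→job 1, machine 6→job 2, machine 7→job 5.
Every machine is matched, so this is a perfect matching.

Yes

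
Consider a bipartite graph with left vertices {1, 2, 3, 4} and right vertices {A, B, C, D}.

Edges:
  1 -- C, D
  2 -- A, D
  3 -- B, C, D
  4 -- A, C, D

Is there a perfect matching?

A valid assignment of size 4: 1→D, 2→A, 3→B, 4→C.
All 4 left vertices are covered.

Yes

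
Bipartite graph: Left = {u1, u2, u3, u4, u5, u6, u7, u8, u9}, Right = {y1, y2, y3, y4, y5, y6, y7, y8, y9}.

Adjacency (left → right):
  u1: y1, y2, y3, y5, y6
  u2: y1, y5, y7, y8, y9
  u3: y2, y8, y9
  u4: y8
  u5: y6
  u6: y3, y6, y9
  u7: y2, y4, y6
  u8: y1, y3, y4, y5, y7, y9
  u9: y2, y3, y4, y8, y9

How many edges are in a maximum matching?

A valid assignment of size 9: u1–y5, u2–y7, u3–y9, u4–y8, u5–y6, u6–y3, u7–y2, u8–y1, u9–y4.
This saturates every left vertex, so 9 is the maximum.

9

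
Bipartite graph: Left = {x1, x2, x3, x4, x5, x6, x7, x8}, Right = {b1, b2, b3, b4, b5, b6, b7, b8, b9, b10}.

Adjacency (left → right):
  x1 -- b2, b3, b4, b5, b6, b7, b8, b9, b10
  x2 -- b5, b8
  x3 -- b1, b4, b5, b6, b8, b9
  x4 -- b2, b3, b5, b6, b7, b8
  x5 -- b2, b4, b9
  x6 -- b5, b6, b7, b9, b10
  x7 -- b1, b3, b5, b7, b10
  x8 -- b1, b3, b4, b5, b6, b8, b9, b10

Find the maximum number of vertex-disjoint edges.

8

One maximum matching: x1-b4, x2-b8, x3-b5, x4-b6, x5-b2, x6-b7, x7-b10, x8-b1.
This saturates every left vertex, so 8 is the maximum.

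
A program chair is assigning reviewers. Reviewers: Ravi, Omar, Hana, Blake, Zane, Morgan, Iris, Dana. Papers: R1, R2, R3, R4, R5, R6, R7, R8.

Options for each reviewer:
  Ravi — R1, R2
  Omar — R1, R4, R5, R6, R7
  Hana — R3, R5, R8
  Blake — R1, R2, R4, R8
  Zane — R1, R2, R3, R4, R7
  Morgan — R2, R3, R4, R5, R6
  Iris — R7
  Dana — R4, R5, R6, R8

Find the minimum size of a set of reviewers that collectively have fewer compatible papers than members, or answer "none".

A matching saturating every reviewer exists, for instance Ravi→R1, Omar→R6, Hana→R5, Blake→R4, Zane→R2, Morgan→R3, Iris→R7, Dana→R8.
By Hall's marriage theorem, this means |N(S)| ≥ |S| for every subset S, so no violating subset exists.

none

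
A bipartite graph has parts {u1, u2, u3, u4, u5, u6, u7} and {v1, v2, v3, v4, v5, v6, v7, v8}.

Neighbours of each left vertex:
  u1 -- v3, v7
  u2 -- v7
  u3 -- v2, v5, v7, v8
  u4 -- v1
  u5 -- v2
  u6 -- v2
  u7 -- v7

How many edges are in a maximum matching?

For example, pair u1-v3, u2-v7, u3-v8, u4-v1, u5-v2.
The set {u2, u5, u6, u7} has only 2 neighbours ({v2, v7}), so by Hall's theorem at most 5 of the 7 left vertices can be matched.

5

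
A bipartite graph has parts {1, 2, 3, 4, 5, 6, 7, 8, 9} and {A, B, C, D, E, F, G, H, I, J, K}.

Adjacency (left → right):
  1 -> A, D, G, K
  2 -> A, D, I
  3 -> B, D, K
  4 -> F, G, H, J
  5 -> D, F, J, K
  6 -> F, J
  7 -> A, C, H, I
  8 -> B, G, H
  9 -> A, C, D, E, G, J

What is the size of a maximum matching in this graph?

A valid assignment of size 9: 1-K, 2-A, 3-B, 4-H, 5-D, 6-F, 7-I, 8-G, 9-J.
This saturates every left vertex, so 9 is the maximum.

9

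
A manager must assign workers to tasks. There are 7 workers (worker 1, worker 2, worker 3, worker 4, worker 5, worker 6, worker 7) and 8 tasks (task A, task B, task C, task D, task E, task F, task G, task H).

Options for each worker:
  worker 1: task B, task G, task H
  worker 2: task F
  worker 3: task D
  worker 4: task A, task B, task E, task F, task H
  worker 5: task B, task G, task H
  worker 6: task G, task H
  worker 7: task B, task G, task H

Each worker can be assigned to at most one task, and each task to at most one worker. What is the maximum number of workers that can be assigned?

One maximum matching: worker 1→task H, worker 2→task F, worker 3→task D, worker 4→task A, worker 5→task B, worker 6→task G.
The set {worker 1, worker 5, worker 6, worker 7} has only 3 neighbours ({task B, task G, task H}), so by Hall's theorem at most 6 of the 7 workers can be matched.

6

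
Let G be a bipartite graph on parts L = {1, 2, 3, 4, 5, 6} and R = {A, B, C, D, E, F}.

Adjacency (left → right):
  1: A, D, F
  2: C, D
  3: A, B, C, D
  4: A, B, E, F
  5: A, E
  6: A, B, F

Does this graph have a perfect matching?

Yes

For example, pair 1–F, 2–D, 3–C, 4–E, 5–A, 6–B.
All 6 left vertices are covered.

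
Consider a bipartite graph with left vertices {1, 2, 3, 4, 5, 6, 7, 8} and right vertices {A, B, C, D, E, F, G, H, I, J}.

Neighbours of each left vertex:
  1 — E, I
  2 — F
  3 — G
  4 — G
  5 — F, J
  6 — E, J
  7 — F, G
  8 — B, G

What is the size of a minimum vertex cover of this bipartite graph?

A maximum matching has 6 edges (e.g. 1–I, 2–F, 3–G, 5–J, 6–E, 8–B).
By König's theorem the minimum vertex cover has the same size. One such cover is {1, 5, 6, 8, F, G}.

6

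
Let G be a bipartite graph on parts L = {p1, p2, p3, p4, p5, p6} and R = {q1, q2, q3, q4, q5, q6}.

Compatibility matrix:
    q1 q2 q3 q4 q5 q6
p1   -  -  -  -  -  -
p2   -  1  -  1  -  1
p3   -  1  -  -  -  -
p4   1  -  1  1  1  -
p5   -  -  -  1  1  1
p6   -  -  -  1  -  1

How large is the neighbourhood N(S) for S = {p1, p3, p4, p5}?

The union of neighbours of {p1, p3, p4, p5} is {q1, q2, q3, q4, q5, q6}, which has 6 elements.
Since |N(S)| = 6 ≥ |S| = 4, Hall's condition holds for this subset.

6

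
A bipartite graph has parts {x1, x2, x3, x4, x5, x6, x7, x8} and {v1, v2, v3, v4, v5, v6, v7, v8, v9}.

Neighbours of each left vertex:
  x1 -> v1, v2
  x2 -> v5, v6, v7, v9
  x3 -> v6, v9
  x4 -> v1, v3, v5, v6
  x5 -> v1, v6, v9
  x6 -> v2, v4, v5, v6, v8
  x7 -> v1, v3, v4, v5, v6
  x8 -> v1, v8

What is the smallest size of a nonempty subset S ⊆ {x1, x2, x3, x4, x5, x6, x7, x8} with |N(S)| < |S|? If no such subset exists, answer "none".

none

A matching saturating every left vertex exists, for instance x1→v2, x2→v7, x3→v9, x4→v3, x5→v6, x6→v5, x7→v4, x8→v1.
By Hall's marriage theorem, this means |N(S)| ≥ |S| for every subset S, so no violating subset exists.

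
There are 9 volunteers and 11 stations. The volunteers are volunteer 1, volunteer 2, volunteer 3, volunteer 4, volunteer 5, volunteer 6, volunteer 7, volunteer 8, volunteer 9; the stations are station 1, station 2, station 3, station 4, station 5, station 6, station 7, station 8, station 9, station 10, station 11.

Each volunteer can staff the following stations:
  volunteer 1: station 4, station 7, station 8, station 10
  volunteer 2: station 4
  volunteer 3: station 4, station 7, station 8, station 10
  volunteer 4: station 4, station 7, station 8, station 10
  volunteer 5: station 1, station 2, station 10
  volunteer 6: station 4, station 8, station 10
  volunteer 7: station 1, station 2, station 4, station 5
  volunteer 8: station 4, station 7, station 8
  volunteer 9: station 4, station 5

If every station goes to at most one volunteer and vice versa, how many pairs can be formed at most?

One maximum matching: volunteer 1–station 10, volunteer 2–station 4, volunteer 3–station 7, volunteer 4–station 8, volunteer 5–station 1, volunteer 7–station 2, volunteer 9–station 5.
The set {volunteer 1, volunteer 2, volunteer 3, volunteer 4, volunteer 6, volunteer 8} has only 4 neighbours ({station 10, station 4, station 7, station 8}), so by Hall's theorem at most 7 of the 9 volunteers can be matched.

7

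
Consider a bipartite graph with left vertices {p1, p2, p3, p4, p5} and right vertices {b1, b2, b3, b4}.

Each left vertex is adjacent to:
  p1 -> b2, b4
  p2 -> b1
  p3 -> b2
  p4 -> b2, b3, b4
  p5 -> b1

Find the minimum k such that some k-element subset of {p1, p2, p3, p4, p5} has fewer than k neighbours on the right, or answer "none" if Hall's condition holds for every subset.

Take S = {p2, p5}. Its neighbourhood is {b1}, so |N(S)| = 1 < |S| = 2.
No single vertex violates Hall's condition since each has at least one neighbour, so 2 is the minimum.

2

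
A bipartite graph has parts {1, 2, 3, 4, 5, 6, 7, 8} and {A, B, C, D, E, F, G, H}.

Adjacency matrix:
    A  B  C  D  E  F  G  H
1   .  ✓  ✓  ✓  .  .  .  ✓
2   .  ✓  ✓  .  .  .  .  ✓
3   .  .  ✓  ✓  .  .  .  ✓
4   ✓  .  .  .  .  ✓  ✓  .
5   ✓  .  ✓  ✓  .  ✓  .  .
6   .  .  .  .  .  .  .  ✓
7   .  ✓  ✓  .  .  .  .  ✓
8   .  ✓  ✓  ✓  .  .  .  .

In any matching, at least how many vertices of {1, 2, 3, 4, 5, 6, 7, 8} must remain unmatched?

One maximum matching: 1-C, 2-B, 3-D, 4-G, 5-F, 6-H.
The set {1, 2, 3, 6, 7, 8} has only 4 neighbours ({B, C, D, H}), so by Hall's theorem at most 6 of the 8 left vertices can be matched.
That matches 6 of the 8, leaving 2 unmatched; no matching can do better.

2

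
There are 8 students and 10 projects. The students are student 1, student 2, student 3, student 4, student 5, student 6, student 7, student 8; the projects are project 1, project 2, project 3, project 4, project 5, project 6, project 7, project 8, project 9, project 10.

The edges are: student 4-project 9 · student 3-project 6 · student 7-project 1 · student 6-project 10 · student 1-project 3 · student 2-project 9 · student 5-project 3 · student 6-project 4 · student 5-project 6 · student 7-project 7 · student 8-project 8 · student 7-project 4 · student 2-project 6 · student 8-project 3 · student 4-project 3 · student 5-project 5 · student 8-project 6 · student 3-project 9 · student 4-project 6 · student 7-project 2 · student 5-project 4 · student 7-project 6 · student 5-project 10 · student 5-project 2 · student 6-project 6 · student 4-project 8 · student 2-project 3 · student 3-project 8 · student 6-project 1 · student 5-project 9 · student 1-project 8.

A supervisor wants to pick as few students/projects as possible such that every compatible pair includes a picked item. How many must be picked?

7

The 7 edges student 1–project 3, student 2–project 6, student 3–project 8, student 4–project 9, student 5–project 10, student 6–project 4, student 7–project 7 form a matching, so any vertex cover needs at least 7 vertices (one per matched edge).
Conversely {student 5, student 6, student 7, project 3, project 6, project 8, project 9} meets every edge and has exactly 7 vertices, so 7 is optimal.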